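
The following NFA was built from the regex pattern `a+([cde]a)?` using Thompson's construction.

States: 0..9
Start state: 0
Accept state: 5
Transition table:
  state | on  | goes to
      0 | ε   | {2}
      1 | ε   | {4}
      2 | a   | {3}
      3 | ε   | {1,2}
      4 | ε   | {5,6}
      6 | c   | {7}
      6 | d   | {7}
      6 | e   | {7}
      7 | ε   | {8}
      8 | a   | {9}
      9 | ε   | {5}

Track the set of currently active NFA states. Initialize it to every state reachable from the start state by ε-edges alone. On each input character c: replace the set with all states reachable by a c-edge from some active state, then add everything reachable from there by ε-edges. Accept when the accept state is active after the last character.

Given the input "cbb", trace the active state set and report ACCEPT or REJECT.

initial (ε-close {0}): {0,2}
'c' @ 1: {}  — no active states
rest 'bb' ignored (set empty)
final: {}; accept 5 not in set

Answer: REJECT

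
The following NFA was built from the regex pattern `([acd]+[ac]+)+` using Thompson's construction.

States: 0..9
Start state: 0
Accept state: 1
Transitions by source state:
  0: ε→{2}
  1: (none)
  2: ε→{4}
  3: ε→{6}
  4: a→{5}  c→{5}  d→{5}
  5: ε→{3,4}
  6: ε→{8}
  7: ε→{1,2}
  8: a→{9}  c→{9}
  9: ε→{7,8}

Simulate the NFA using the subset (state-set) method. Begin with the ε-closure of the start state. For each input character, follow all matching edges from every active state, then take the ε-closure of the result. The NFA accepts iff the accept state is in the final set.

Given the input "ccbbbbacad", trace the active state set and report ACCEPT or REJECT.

Answer: REJECT

Steps:
start: ε-closure({0}) = {0,2,4}
'c' @ 1: {3,4,5,6,8}
'c' @ 2: {1,2,3,4,5,6,7,8,9}  (accept∈set)
'b' @ 3: {}  — state set empty
rest 'bbbacad' ignored (set empty)
end set {} — state 1 not in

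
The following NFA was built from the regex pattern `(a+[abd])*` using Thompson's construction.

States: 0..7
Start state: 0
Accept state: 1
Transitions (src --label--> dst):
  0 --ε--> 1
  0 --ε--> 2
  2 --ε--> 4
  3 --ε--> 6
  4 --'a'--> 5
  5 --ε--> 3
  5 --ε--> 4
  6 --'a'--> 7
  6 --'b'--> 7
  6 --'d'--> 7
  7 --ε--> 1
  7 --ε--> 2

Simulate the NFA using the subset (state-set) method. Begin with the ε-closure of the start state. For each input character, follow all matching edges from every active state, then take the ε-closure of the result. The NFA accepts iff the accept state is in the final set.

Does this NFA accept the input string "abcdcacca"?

Answer: REJECT

Trace:
start: ε-closure({0}) = {0,1,2,4}
'a' @ 1: {3,4,5,6}
'b' @ 2: {1,2,4,7}  ✓accept
'c' @ 3: {}  — dead — no transitions
rest 'dcacca' ignored (set empty)
final: {}; accept 1 not in set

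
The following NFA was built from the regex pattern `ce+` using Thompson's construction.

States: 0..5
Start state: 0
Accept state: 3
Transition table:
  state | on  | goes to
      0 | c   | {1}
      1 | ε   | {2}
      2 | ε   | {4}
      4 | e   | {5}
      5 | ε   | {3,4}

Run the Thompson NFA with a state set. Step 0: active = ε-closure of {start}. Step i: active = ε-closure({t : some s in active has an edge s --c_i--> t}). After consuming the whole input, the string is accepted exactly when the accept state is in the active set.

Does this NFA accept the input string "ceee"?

Answer: ACCEPT

Steps:
S₀ = ε-closure({0}) = {0}
'c' @ 1: {1,2,4}
'e' @ 2: {3,4,5}  [accepting]
'e' @ 3: {3,4,5}  [accepting]
'e' @ 4: {3,4,5}  [accepting]
after full input: {3,4,5}  (accept=3 in)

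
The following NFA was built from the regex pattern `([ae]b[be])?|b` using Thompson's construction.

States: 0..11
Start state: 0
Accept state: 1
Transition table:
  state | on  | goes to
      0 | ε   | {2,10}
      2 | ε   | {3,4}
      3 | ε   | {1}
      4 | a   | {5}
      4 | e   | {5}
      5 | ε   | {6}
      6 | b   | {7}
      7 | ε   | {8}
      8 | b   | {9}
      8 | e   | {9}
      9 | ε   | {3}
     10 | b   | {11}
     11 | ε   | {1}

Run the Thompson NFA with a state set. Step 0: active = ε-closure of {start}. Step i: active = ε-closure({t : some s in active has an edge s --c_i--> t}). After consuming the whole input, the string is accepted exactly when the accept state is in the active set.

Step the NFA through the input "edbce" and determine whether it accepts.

Answer: REJECT

Steps:
start: ε-closure({0}) = {0,1,2,3,4,10}
'e' @ 1: {5,6}
'd' @ 2: {}  — no active states
rest 'bce' ignored (set empty)
end set {} — state 1 not in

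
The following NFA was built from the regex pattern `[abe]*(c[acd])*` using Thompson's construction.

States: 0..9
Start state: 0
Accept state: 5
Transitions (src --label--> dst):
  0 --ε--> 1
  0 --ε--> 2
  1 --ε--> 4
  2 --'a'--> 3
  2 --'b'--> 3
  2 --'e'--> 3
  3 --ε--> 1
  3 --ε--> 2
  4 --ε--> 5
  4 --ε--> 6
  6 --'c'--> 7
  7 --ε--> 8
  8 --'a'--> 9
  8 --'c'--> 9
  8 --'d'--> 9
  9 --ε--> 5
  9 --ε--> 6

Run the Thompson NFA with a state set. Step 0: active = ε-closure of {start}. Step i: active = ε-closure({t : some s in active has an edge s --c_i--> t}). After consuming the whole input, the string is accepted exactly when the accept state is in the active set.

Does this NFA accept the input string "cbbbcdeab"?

Answer: REJECT

Steps:
S₀ = ε-closure({0}) = {0,1,2,4,5,6}
'c' @ 1: {7,8}
'b' @ 2: {}  — no active states
rest 'bbcdeab' ignored (set empty)
after full input: {}  (accept=5 not in)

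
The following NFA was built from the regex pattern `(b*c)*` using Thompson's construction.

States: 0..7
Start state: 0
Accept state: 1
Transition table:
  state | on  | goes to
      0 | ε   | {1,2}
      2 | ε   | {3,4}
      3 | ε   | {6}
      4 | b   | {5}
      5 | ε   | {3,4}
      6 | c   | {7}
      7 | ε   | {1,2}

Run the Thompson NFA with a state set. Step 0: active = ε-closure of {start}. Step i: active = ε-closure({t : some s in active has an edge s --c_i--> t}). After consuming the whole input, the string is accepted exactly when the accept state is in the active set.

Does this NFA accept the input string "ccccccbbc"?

Answer: ACCEPT

Steps:
initial (ε-close {0}): {0,1,2,3,4,6}
'c' @ 1: {1,2,3,4,6,7}  [accepting]
'c' @ 2: {1,2,3,4,6,7}  [accepting]
'c' @ 3: {1,2,3,4,6,7}  [accepting]
'c' @ 4: {1,2,3,4,6,7}  [accepting]
'c' @ 5: {1,2,3,4,6,7}  [accepting]
'c' @ 6: {1,2,3,4,6,7}  [accepting]
'b' @ 7: {3,4,5,6}
'b' @ 8: {3,4,5,6}
'c' @ 9: {1,2,3,4,6,7}  [accepting]
final: {1,2,3,4,6,7}; accept 1 in set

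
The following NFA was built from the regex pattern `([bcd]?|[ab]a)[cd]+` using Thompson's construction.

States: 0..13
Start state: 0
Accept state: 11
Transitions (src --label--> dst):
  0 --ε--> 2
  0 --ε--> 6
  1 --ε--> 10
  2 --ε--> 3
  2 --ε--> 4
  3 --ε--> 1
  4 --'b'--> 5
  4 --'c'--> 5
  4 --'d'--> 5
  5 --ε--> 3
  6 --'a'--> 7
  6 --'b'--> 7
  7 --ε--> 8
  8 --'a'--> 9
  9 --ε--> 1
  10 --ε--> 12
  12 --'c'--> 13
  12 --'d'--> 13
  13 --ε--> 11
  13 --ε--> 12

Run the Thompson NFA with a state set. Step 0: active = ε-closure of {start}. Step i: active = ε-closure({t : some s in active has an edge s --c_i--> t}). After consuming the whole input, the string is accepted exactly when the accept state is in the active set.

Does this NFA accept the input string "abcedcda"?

S₀ = ε-closure({0}) = {0,1,2,3,4,6,10,12}
'a' @ 1: {7,8}
'b' @ 2: {}  — state set empty
rest 'cedcda' ignored (set empty)
end set {} — state 11 not in

Answer: REJECT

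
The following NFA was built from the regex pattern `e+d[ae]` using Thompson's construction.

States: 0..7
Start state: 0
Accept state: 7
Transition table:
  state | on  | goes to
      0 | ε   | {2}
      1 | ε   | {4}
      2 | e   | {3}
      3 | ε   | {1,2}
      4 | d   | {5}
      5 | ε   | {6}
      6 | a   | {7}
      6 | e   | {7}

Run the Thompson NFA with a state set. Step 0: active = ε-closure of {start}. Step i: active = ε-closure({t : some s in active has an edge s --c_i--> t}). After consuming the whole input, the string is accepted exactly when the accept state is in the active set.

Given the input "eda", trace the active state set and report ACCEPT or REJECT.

initial (ε-close {0}): {0,2}
'e' @ 1: {1,2,3,4}
'd' @ 2: {5,6}
'a' @ 3: {7}  (accept∈set)
final: {7}; accept 7 in set

Answer: ACCEPT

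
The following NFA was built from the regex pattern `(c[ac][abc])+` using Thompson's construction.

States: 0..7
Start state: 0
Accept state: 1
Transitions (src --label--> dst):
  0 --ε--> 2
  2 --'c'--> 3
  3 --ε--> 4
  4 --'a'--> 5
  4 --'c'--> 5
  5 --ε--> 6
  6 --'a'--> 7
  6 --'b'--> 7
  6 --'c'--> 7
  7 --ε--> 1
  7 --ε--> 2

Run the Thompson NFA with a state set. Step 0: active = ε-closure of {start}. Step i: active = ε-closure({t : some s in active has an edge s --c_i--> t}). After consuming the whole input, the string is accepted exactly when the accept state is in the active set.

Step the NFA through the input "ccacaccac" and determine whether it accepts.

Answer: ACCEPT

Steps:
S₀ = ε-closure({0}) = {0,2}
'c' @ 1: {3,4}
'c' @ 2: {5,6}
'a' @ 3: {1,2,7}  (accept∈set)
'c' @ 4: {3,4}
'a' @ 5: {5,6}
'c' @ 6: {1,2,7}  (accept∈set)
'c' @ 7: {3,4}
'a' @ 8: {5,6}
'c' @ 9: {1,2,7}  (accept∈set)
end set {1,2,7} — state 1 in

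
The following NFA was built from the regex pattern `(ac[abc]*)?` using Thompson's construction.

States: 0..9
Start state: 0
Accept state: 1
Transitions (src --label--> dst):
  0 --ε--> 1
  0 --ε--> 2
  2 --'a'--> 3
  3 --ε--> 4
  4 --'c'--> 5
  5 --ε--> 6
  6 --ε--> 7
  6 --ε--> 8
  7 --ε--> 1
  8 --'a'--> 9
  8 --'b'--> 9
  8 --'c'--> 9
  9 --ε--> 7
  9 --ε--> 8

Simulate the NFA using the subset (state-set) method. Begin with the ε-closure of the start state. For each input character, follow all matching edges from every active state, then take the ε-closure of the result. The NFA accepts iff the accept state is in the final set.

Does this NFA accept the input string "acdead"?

start: ε-closure({0}) = {0,1,2}
'a' @ 1: {3,4}
'c' @ 2: {1,5,6,7,8}  ✓accept
'd' @ 3: {}  — dead — no transitions
rest 'ead' ignored (set empty)
after full input: {}  (accept=1 not in)

Answer: REJECT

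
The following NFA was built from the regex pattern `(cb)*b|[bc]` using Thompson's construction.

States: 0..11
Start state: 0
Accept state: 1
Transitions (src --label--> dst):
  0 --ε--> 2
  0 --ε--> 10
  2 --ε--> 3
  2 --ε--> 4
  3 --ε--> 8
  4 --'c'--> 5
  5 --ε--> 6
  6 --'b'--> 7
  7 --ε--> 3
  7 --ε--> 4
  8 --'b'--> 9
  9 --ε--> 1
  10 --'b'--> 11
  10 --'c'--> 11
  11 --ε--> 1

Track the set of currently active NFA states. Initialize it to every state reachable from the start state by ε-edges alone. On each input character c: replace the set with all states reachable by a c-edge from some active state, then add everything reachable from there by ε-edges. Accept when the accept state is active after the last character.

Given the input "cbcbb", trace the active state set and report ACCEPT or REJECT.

Answer: ACCEPT

Steps:
S₀ = ε-closure({0}) = {0,2,3,4,8,10}
'c' @ 1: {1,5,6,11}  (accept∈set)
'b' @ 2: {3,4,7,8}
'c' @ 3: {5,6}
'b' @ 4: {3,4,7,8}
'b' @ 5: {1,9}  (accept∈set)
after full input: {1,9}  (accept=1 in)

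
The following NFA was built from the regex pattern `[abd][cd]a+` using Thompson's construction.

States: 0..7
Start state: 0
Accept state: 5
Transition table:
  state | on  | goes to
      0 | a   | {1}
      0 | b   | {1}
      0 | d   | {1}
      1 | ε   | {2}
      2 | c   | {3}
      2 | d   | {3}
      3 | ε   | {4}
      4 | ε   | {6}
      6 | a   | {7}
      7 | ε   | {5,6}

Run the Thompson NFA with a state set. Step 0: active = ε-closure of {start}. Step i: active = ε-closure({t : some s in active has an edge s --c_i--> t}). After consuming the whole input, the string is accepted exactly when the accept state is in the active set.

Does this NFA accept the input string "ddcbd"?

initial (ε-close {0}): {0}
'd' @ 1: {1,2}
'd' @ 2: {3,4,6}
'c' @ 3: {}  — no active states
rest 'bd' ignored (set empty)
final: {}; accept 5 not in set

Answer: REJECT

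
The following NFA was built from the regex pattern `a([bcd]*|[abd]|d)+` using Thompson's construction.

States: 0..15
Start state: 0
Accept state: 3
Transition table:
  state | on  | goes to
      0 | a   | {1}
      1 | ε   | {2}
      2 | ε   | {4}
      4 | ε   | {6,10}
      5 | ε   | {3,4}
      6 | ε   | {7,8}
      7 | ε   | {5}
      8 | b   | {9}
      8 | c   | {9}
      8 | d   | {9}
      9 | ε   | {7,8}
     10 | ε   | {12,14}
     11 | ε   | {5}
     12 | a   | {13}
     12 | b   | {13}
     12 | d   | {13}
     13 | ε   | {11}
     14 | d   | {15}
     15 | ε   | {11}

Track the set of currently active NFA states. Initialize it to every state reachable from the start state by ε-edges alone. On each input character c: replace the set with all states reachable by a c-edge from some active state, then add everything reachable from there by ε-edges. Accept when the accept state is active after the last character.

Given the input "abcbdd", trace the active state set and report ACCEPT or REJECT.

S₀ = ε-closure({0}) = {0}
'a' @ 1: {1,2,3,4,5,6,7,8,10,12,14}  (accept∈set)
'b' @ 2: {3,4,5,6,7,8,9,10,11,12,13,14}  (accept∈set)
'c' @ 3: {3,4,5,6,7,8,9,10,12,14}  (accept∈set)
'b' @ 4: {3,4,5,6,7,8,9,10,11,12,13,14}  (accept∈set)
'd' @ 5: {3,4,5,6,7,8,9,10,11,12,13,14,15}  (accept∈set)
'd' @ 6: {3,4,5,6,7,8,9,10,11,12,13,14,15}  (accept∈set)
end set {3,4,5,6,7,8,9,10,11,12,13,14,15} — state 3 in

Answer: ACCEPT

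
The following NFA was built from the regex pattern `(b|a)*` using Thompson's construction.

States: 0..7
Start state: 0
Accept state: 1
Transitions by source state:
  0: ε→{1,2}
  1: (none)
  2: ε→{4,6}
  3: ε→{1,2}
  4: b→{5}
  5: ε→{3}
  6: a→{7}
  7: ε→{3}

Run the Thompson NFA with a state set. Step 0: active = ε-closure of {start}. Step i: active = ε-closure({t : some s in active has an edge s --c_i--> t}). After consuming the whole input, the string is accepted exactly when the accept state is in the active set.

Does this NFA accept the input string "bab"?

Answer: ACCEPT

Steps:
S₀ = ε-closure({0}) = {0,1,2,4,6}
'b' @ 1: {1,2,3,4,5,6}  (accept∈set)
'a' @ 2: {1,2,3,4,6,7}  (accept∈set)
'b' @ 3: {1,2,3,4,5,6}  (accept∈set)
end set {1,2,3,4,5,6} — state 1 in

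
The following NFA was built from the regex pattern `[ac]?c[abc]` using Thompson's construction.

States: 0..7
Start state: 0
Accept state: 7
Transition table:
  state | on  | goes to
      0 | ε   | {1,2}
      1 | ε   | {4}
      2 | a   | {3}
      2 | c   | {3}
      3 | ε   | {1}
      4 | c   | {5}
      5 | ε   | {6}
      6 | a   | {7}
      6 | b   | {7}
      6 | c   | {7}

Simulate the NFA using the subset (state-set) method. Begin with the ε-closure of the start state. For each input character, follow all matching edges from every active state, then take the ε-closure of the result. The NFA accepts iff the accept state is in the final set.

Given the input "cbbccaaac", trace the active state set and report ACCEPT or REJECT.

start: ε-closure({0}) = {0,1,2,4}
'c' @ 1: {1,3,4,5,6}
'b' @ 2: {7}  (accept∈set)
'b' @ 3: {}  — dead — no transitions
rest 'ccaaac' ignored (set empty)
after full input: {}  (accept=7 not in)

Answer: REJECT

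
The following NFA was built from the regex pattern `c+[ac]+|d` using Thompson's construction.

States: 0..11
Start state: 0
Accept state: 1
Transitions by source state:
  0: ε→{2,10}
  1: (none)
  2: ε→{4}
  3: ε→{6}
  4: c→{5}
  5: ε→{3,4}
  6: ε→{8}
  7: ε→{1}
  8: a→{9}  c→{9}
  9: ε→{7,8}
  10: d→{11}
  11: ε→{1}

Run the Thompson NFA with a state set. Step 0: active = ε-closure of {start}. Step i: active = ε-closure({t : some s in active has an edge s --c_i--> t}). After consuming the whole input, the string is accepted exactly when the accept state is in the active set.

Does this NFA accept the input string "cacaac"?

initial (ε-close {0}): {0,2,4,10}
'c' @ 1: {3,4,5,6,8}
'a' @ 2: {1,7,8,9}  ✓accept
'c' @ 3: {1,7,8,9}  ✓accept
'a' @ 4: {1,7,8,9}  ✓accept
'a' @ 5: {1,7,8,9}  ✓accept
'c' @ 6: {1,7,8,9}  ✓accept
end set {1,7,8,9} — state 1 in

Answer: ACCEPT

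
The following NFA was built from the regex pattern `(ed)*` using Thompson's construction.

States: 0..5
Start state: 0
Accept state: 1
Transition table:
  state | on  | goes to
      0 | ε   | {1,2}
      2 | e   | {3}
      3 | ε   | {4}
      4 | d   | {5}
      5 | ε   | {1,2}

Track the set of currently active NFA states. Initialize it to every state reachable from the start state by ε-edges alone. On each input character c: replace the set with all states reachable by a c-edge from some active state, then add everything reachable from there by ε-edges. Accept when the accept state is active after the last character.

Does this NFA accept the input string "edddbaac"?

S₀ = ε-closure({0}) = {0,1,2}
'e' @ 1: {3,4}
'd' @ 2: {1,2,5}  [accepting]
'd' @ 3: {}  — state set empty
rest 'dbaac' ignored (set empty)
final: {}; accept 1 not in set

Answer: REJECT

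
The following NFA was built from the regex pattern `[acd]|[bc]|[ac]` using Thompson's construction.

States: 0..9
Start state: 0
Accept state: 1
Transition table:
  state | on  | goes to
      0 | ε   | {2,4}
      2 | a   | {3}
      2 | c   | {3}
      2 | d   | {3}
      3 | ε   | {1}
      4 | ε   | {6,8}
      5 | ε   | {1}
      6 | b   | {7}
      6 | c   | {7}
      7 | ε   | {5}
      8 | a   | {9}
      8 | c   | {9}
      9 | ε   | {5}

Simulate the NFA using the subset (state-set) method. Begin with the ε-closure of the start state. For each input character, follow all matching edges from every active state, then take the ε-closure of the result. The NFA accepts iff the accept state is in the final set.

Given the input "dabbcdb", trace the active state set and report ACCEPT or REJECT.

Answer: REJECT

Derivation:
S₀ = ε-closure({0}) = {0,2,4,6,8}
'd' @ 1: {1,3}  (accept∈set)
'a' @ 2: {}  — dead — no transitions
rest 'bbcdb' ignored (set empty)
end set {} — state 1 not in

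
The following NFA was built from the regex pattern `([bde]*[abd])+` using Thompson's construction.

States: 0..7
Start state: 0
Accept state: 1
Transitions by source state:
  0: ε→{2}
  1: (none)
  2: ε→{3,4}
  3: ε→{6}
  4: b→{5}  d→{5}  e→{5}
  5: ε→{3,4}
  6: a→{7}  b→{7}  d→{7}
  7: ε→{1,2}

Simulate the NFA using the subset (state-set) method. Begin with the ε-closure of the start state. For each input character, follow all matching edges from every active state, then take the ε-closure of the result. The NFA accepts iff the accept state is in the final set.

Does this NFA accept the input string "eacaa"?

Answer: REJECT

Steps:
start: ε-closure({0}) = {0,2,3,4,6}
'e' @ 1: {3,4,5,6}
'a' @ 2: {1,2,3,4,6,7}  [accepting]
'c' @ 3: {}  — state set empty
rest 'aa' ignored (set empty)
final: {}; accept 1 not in set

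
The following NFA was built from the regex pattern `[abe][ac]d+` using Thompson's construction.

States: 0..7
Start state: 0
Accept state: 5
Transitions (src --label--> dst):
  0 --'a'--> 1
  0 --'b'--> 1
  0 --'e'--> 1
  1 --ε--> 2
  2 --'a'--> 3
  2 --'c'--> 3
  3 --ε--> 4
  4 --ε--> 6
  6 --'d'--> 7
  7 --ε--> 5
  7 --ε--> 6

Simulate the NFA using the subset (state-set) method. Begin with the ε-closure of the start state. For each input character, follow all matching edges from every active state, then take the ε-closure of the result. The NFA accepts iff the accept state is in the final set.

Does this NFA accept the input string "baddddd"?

S₀ = ε-closure({0}) = {0}
'b' @ 1: {1,2}
'a' @ 2: {3,4,6}
'd' @ 3: {5,6,7}  ✓accept
'd' @ 4: {5,6,7}  ✓accept
'd' @ 5: {5,6,7}  ✓accept
'd' @ 6: {5,6,7}  ✓accept
'd' @ 7: {5,6,7}  ✓accept
final: {5,6,7}; accept 5 in set

Answer: ACCEPT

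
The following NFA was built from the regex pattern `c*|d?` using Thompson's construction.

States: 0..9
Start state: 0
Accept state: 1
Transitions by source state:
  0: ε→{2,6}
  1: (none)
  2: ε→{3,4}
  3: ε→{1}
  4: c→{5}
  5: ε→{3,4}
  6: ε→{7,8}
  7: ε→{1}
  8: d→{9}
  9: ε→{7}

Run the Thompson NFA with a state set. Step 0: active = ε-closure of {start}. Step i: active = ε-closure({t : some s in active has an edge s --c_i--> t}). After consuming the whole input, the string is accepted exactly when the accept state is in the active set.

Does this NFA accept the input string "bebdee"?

S₀ = ε-closure({0}) = {0,1,2,3,4,6,7,8}
'b' @ 1: {}  — state set empty
rest 'ebdee' ignored (set empty)
end set {} — state 1 not in

Answer: REJECT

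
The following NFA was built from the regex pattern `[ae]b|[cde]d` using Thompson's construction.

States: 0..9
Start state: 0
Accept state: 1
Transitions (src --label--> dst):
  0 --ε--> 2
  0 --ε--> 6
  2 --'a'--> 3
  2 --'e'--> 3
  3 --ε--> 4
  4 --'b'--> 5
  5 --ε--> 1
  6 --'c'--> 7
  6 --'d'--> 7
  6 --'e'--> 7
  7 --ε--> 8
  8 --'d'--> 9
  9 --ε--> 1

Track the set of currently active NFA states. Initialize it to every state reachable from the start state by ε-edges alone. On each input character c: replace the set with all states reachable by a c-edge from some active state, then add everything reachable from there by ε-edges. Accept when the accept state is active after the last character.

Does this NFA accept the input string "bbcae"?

Answer: REJECT

Trace:
start: ε-closure({0}) = {0,2,6}
'b' @ 1: {}  — state set empty
rest 'bcae' ignored (set empty)
after full input: {}  (accept=1 not in)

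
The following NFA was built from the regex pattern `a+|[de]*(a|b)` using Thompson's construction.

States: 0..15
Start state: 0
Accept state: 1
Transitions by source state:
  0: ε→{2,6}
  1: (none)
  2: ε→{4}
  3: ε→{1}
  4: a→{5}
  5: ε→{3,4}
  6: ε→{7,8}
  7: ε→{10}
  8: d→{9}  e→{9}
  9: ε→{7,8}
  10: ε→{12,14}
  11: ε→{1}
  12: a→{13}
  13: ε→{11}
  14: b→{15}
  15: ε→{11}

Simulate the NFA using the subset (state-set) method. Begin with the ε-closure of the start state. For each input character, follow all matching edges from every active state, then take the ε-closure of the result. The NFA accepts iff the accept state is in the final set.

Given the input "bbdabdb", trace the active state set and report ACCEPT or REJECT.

S₀ = ε-closure({0}) = {0,2,4,6,7,8,10,12,14}
'b' @ 1: {1,11,15}  (accept∈set)
'b' @ 2: {}  — no active states
rest 'dabdb' ignored (set empty)
final: {}; accept 1 not in set

Answer: REJECT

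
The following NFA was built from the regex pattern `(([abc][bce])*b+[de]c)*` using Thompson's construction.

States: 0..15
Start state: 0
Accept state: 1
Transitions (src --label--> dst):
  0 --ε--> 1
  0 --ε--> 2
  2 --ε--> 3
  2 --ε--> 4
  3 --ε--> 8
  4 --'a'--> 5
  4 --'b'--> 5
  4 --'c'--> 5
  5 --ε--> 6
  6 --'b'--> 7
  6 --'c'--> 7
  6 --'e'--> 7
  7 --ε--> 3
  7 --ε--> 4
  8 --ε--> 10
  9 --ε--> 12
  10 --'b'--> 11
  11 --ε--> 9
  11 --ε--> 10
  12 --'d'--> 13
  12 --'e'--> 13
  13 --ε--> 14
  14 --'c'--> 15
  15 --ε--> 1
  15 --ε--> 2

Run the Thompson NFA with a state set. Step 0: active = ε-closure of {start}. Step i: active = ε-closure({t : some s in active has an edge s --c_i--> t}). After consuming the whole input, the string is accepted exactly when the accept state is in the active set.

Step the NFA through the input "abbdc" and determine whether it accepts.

start: ε-closure({0}) = {0,1,2,3,4,8,10}
'a' @ 1: {5,6}
'b' @ 2: {3,4,7,8,10}
'b' @ 3: {5,6,9,10,11,12}
'd' @ 4: {13,14}
'c' @ 5: {1,2,3,4,8,10,15}  (accept∈set)
final: {1,2,3,4,8,10,15}; accept 1 in set

Answer: ACCEPT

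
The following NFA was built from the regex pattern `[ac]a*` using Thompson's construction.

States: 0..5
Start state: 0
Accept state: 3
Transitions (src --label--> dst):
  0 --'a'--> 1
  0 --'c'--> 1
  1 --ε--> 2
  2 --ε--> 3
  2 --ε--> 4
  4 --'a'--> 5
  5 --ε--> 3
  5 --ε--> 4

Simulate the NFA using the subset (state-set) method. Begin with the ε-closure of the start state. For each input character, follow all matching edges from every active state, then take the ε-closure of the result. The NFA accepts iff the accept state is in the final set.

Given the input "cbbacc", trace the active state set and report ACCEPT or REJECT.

S₀ = ε-closure({0}) = {0}
'c' @ 1: {1,2,3,4}  [accepting]
'b' @ 2: {}  — state set empty
rest 'bacc' ignored (set empty)
final: {}; accept 3 not in set

Answer: REJECT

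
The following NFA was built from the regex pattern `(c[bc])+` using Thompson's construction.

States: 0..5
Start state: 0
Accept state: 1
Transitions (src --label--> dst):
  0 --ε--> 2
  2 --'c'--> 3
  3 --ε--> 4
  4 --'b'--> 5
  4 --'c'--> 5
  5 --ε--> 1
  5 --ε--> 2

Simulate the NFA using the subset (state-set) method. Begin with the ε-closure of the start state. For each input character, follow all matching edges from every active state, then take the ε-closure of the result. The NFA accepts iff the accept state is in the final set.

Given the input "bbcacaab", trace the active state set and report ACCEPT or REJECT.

Answer: REJECT

Steps:
start: ε-closure({0}) = {0,2}
'b' @ 1: {}  — state set empty
rest 'bcacaab' ignored (set empty)
end set {} — state 1 not in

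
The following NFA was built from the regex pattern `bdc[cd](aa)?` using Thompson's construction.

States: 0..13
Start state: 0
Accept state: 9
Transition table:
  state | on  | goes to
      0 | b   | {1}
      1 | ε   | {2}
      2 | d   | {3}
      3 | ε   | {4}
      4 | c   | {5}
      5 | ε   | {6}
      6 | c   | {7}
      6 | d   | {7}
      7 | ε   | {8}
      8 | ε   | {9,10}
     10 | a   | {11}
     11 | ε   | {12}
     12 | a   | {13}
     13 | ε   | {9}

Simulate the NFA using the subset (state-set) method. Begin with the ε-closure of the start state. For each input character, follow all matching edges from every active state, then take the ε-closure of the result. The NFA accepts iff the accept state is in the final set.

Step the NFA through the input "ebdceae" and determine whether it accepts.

start: ε-closure({0}) = {0}
'e' @ 1: {}  — no active states
rest 'bdceae' ignored (set empty)
final: {}; accept 9 not in set

Answer: REJECT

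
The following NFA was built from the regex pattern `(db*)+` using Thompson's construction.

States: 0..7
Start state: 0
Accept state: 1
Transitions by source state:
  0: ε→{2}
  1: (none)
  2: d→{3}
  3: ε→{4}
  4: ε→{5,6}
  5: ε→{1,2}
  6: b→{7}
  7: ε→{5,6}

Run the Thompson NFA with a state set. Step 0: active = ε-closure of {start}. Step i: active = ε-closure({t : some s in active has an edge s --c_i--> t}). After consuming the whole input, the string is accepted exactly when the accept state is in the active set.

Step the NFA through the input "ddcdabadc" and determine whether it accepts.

initial (ε-close {0}): {0,2}
'd' @ 1: {1,2,3,4,5,6}  ✓accept
'd' @ 2: {1,2,3,4,5,6}  ✓accept
'c' @ 3: {}  — state set empty
rest 'dabadc' ignored (set empty)
end set {} — state 1 not in

Answer: REJECT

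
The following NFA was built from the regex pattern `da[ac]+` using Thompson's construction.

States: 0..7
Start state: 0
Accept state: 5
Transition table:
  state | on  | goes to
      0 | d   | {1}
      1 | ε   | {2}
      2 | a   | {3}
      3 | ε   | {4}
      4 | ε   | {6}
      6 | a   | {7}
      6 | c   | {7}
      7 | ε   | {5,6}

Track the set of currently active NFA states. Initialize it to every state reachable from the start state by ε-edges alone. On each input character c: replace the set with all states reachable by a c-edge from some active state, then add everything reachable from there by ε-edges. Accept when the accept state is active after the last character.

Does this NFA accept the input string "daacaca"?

initial (ε-close {0}): {0}
'd' @ 1: {1,2}
'a' @ 2: {3,4,6}
'a' @ 3: {5,6,7}  ✓accept
'c' @ 4: {5,6,7}  ✓accept
'a' @ 5: {5,6,7}  ✓accept
'c' @ 6: {5,6,7}  ✓accept
'a' @ 7: {5,6,7}  ✓accept
final: {5,6,7}; accept 5 in set

Answer: ACCEPT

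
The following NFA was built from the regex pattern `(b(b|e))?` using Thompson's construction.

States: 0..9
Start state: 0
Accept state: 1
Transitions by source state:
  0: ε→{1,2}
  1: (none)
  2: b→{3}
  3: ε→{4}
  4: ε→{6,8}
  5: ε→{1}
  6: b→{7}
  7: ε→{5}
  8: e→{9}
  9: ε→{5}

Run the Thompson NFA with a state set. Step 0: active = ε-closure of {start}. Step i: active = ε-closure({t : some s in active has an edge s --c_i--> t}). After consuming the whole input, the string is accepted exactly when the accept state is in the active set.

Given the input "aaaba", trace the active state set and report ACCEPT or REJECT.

initial (ε-close {0}): {0,1,2}
'a' @ 1: {}  — no active states
rest 'aaba' ignored (set empty)
end set {} — state 1 not in

Answer: REJECT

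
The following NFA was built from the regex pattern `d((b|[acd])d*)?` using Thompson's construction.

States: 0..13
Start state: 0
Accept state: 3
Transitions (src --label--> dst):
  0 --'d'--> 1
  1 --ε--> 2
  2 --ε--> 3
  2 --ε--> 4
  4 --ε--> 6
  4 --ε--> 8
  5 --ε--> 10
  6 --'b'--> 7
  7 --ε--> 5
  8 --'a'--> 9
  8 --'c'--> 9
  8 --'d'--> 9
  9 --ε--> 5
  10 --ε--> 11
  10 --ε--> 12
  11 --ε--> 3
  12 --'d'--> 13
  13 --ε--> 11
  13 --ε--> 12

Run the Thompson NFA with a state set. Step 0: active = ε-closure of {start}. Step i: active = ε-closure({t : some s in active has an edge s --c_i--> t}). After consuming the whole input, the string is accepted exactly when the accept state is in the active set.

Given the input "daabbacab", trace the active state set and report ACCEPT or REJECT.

Answer: REJECT

Derivation:
start: ε-closure({0}) = {0}
'd' @ 1: {1,2,3,4,6,8}  ✓accept
'a' @ 2: {3,5,9,10,11,12}  ✓accept
'a' @ 3: {}  — dead — no transitions
rest 'bbacab' ignored (set empty)
end set {} — state 3 not in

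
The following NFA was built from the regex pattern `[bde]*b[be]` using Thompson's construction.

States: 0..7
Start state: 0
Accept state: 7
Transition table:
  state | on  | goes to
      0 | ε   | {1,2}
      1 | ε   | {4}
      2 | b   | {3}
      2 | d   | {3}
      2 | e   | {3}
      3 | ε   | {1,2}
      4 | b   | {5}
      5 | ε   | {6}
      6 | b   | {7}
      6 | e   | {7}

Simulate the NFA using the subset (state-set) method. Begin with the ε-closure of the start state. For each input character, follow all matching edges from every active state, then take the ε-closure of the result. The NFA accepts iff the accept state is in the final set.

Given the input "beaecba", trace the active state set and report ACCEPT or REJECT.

Answer: REJECT

Derivation:
S₀ = ε-closure({0}) = {0,1,2,4}
'b' @ 1: {1,2,3,4,5,6}
'e' @ 2: {1,2,3,4,7}  [accepting]
'a' @ 3: {}  — dead — no transitions
rest 'ecba' ignored (set empty)
after full input: {}  (accept=7 not in)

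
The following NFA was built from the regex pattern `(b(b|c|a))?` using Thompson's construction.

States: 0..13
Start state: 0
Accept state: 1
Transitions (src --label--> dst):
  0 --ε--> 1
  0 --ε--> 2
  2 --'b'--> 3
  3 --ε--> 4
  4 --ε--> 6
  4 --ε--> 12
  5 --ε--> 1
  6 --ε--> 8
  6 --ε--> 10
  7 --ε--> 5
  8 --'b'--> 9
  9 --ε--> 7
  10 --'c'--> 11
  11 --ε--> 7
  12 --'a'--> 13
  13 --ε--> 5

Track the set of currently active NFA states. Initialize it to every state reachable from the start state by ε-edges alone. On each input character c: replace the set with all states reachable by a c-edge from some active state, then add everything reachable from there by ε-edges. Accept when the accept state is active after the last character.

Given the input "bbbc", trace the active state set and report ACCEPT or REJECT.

Answer: REJECT

Derivation:
initial (ε-close {0}): {0,1,2}
'b' @ 1: {3,4,6,8,10,12}
'b' @ 2: {1,5,7,9}  ✓accept
'b' @ 3: {}  — dead — no transitions
rest 'c' ignored (set empty)
after full input: {}  (accept=1 not in)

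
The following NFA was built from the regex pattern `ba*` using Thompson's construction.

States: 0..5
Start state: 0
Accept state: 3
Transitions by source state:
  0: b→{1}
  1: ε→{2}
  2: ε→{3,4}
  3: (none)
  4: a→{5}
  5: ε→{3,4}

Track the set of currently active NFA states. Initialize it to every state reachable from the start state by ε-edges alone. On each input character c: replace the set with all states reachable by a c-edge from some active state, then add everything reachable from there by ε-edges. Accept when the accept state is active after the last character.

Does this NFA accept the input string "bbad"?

initial (ε-close {0}): {0}
'b' @ 1: {1,2,3,4}  [accepting]
'b' @ 2: {}  — no active states
rest 'ad' ignored (set empty)
after full input: {}  (accept=3 not in)

Answer: REJECT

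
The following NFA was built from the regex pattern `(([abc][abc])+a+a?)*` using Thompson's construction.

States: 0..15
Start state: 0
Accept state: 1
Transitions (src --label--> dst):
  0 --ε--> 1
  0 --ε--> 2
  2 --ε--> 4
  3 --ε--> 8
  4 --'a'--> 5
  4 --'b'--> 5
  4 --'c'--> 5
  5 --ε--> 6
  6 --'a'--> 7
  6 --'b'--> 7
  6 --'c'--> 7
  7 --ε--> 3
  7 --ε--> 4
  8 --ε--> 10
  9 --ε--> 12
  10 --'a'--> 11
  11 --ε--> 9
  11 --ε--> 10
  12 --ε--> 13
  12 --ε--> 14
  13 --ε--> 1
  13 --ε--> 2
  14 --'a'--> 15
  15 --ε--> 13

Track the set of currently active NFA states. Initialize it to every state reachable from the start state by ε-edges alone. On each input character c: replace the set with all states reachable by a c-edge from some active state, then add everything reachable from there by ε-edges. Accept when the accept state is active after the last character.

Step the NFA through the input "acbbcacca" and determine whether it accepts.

initial (ε-close {0}): {0,1,2,4}
'a' @ 1: {5,6}
'c' @ 2: {3,4,7,8,10}
'b' @ 3: {5,6}
'b' @ 4: {3,4,7,8,10}
'c' @ 5: {5,6}
'a' @ 6: {3,4,7,8,10}
'c' @ 7: {5,6}
'c' @ 8: {3,4,7,8,10}
'a' @ 9: {1,2,4,5,6,9,10,11,12,13,14}  (accept∈set)
final: {1,2,4,5,6,9,10,11,12,13,14}; accept 1 in set

Answer: ACCEPT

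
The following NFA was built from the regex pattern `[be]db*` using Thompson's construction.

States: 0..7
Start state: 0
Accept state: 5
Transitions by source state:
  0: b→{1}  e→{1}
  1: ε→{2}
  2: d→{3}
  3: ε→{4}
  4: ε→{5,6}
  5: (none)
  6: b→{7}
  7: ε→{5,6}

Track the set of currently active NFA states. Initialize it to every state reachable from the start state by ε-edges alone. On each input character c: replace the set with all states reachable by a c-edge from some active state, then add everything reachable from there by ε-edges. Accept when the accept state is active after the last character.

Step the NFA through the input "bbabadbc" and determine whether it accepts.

initial (ε-close {0}): {0}
'b' @ 1: {1,2}
'b' @ 2: {}  — no active states
rest 'abadbc' ignored (set empty)
after full input: {}  (accept=5 not in)

Answer: REJECT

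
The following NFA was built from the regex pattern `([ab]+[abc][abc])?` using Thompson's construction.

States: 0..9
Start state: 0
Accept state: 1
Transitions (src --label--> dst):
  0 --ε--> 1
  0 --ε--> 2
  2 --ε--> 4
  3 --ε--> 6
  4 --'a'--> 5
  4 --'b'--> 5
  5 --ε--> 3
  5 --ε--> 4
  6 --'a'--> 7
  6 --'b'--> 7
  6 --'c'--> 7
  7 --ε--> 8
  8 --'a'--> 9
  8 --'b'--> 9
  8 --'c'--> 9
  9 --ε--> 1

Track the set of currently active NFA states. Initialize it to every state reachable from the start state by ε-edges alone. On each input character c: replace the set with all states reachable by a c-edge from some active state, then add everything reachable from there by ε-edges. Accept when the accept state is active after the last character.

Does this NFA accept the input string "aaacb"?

Answer: ACCEPT

Trace:
start: ε-closure({0}) = {0,1,2,4}
'a' @ 1: {3,4,5,6}
'a' @ 2: {3,4,5,6,7,8}
'a' @ 3: {1,3,4,5,6,7,8,9}  ✓accept
'c' @ 4: {1,7,8,9}  ✓accept
'b' @ 5: {1,9}  ✓accept
end set {1,9} — state 1 in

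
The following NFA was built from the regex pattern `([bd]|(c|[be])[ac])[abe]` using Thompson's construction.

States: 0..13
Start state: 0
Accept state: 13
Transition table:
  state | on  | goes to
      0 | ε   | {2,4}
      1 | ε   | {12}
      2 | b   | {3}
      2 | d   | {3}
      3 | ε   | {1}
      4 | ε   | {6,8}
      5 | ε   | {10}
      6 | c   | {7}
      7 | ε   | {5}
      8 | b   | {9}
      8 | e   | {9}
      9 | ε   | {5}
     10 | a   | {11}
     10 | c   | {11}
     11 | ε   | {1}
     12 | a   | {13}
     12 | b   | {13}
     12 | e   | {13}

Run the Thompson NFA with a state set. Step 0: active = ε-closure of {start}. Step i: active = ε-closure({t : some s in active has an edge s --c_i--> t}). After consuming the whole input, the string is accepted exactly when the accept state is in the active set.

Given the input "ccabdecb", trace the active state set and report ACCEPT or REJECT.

initial (ε-close {0}): {0,2,4,6,8}
'c' @ 1: {5,7,10}
'c' @ 2: {1,11,12}
'a' @ 3: {13}  [accepting]
'b' @ 4: {}  — dead — no transitions
rest 'decb' ignored (set empty)
after full input: {}  (accept=13 not in)

Answer: REJECT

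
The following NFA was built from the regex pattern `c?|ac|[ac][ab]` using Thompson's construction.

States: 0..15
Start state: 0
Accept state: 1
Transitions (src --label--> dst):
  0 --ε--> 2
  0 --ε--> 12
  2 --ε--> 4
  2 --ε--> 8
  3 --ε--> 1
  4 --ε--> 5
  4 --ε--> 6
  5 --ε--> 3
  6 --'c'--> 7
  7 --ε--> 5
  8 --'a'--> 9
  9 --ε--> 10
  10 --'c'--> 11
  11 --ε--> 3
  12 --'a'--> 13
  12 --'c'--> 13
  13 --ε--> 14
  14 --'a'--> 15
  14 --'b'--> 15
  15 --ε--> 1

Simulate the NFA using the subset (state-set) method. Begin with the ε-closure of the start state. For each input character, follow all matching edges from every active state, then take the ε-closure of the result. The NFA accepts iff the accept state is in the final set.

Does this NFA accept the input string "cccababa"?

start: ε-closure({0}) = {0,1,2,3,4,5,6,8,12}
'c' @ 1: {1,3,5,7,13,14}  ✓accept
'c' @ 2: {}  — no active states
rest 'cababa' ignored (set empty)
final: {}; accept 1 not in set

Answer: REJECT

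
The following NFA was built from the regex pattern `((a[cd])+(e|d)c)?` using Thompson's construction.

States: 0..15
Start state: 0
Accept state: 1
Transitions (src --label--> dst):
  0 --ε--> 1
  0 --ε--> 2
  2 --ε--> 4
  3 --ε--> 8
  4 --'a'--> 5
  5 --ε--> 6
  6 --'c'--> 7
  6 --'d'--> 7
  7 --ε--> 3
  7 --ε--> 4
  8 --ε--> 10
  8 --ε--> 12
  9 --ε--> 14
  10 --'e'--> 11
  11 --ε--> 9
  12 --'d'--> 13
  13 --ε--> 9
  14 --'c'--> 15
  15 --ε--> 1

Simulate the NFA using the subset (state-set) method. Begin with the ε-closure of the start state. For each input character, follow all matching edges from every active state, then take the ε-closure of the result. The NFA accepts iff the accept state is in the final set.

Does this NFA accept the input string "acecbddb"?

Answer: REJECT

Trace:
S₀ = ε-closure({0}) = {0,1,2,4}
'a' @ 1: {5,6}
'c' @ 2: {3,4,7,8,10,12}
'e' @ 3: {9,11,14}
'c' @ 4: {1,15}  (accept∈set)
'b' @ 5: {}  — no active states
rest 'ddb' ignored (set empty)
after full input: {}  (accept=1 not in)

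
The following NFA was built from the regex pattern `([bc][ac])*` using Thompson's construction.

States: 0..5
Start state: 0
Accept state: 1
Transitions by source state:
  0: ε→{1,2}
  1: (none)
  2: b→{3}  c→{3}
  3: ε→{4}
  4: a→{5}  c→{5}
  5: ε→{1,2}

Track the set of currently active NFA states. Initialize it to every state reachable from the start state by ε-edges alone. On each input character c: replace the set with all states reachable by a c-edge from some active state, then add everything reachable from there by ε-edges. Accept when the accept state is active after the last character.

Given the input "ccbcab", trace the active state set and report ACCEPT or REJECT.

S₀ = ε-closure({0}) = {0,1,2}
'c' @ 1: {3,4}
'c' @ 2: {1,2,5}  [accepting]
'b' @ 3: {3,4}
'c' @ 4: {1,2,5}  [accepting]
'a' @ 5: {}  — no active states
rest 'b' ignored (set empty)
final: {}; accept 1 not in set

Answer: REJECT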